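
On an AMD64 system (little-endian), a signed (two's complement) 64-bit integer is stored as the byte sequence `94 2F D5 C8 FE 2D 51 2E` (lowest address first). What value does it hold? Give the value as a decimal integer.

Little-endian: lowest address holds the least-significant byte.
Reassemble most-significant byte first: 2E 51 2D FE C8 D5 2F 94 → 0x2E512DFEC8D52F94.
0x2E512DFEC8D52F94 = 3337499371172605844.

3337499371172605844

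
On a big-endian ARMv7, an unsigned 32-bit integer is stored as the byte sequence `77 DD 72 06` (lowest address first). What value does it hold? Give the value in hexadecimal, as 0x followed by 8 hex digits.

0x77DD7206

In big-endian order the high byte comes first in memory.
The bytes are already most-significant first: 0x77DD7206.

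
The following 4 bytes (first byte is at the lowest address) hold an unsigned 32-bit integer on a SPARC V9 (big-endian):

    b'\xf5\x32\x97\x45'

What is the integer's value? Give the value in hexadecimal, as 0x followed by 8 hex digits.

0xF5329745

Big-endian: lowest address holds the most-significant byte.
The bytes are already most-significant first: 0xF5329745.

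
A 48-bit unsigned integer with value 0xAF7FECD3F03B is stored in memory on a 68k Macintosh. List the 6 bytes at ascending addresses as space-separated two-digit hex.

AF 7F EC D3 F0 3B

Split into bytes (most-significant first): AF 7F EC D3 F0 3B.
In big-endian order the high byte comes first in memory.
So the memory order matches the most-significant-first order: AF 7F EC D3 F0 3B.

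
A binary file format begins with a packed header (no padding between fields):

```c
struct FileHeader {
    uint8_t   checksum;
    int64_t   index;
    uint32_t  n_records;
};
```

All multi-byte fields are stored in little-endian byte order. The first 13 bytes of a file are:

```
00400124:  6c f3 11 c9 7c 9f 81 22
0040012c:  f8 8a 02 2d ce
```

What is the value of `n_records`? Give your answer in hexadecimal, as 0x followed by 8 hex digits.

0xCE2D028A

`n_records` follows `checksum` (1 B), `index` (8 B), so it starts at offset 1 + 8 = 9 and occupies 4 bytes.
Bytes at offsets 9..12: 8A 02 2D CE.
Little-endian stores the least-significant byte at the lowest address.
Reassemble most-significant byte first: CE 2D 02 8A → 0xCE2D028A.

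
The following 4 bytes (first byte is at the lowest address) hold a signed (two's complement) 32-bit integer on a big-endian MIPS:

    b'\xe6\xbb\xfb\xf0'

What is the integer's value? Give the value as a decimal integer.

-423887888

Big-endian stores the most-significant byte at the lowest address.
The bytes are already most-significant first: 0xE6BBFBF0.
Top bit is set, so as a signed 32-bit value this is 0xE6BBFBF0 − 2^32 = -423887888.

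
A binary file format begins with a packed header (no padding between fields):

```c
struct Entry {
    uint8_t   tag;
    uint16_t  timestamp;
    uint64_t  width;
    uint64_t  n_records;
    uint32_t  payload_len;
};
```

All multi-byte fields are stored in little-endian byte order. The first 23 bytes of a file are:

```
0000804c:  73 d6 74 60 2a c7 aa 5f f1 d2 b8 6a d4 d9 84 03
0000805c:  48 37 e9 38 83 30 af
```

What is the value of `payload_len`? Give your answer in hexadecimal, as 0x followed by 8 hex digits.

0xAF308338

`payload_len` follows `tag` (1 B), `timestamp` (2 B), `width` (8 B), `n_records` (8 B), so it starts at offset 1 + 2 + 8 + 8 = 19 and occupies 4 bytes.
Bytes at offsets 19..22: 38 83 30 AF.
In little-endian order the low byte comes first in memory.
Reassemble most-significant byte first: AF 30 83 38 → 0xAF308338.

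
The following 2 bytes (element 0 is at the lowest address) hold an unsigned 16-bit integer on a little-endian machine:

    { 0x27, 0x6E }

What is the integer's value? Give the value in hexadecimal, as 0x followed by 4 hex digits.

0x6E27

Little-endian stores the least-significant byte at the lowest address.
Reassemble most-significant byte first: 6E 27 → 0x6E27.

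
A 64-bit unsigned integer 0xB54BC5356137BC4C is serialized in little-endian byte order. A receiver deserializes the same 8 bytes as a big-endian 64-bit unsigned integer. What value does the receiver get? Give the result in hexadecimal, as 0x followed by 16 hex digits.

Stored little-endian, the bytes at ascending addresses are 4C BC 37 61 35 C5 4B B5.
Read back as big-endian, the last byte is least significant, giving 0x4CBC376135C54BB5.

0x4CBC376135C54BB5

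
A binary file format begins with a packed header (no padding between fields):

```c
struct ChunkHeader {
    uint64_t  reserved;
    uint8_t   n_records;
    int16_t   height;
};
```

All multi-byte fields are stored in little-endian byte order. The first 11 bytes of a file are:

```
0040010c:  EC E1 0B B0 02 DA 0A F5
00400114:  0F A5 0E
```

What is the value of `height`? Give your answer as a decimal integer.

`height` follows `reserved` (8 B), `n_records` (1 B), so it starts at offset 8 + 1 = 9 and occupies 2 bytes.
Bytes at offsets 9..10: A5 0E.
Little-endian stores the least-significant byte at the lowest address.
Reassemble most-significant byte first: 0E A5 → 0x0EA5.
0x0EA5 = 3749.

3749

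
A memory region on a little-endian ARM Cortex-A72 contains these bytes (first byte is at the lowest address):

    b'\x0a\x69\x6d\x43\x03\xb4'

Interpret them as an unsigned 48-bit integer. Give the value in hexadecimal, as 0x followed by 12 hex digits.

In little-endian order the low byte comes first in memory.
Reassemble most-significant byte first: B4 03 43 6D 69 0A → 0xB403436D690A.

0xB403436D690A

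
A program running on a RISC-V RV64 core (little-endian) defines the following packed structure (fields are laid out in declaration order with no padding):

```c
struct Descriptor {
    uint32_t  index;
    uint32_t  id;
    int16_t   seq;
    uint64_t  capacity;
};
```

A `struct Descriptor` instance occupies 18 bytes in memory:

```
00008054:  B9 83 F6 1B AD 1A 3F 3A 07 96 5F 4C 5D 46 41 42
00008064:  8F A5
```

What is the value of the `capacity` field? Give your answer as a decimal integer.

`capacity` follows `index` (4 B), `id` (4 B), `seq` (2 B), so it starts at offset 4 + 4 + 2 = 10 and occupies 8 bytes.
Bytes at offsets 10..17: 5F 4C 5D 46 41 42 8F A5.
Little-endian: lowest address holds the least-significant byte.
Reassemble most-significant byte first: A5 8F 42 41 46 5D 4C 5F → 0xA58F4241465D4C5F.
0xA58F4241465D4C5F = 11929826786048560223.

11929826786048560223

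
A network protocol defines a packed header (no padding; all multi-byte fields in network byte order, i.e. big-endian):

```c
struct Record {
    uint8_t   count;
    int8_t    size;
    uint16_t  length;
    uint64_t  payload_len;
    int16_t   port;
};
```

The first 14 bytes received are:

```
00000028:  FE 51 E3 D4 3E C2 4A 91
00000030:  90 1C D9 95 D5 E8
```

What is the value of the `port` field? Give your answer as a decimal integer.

`port` follows `count` (1 B), `size` (1 B), `length` (2 B), `payload_len` (8 B), so it starts at offset 1 + 1 + 2 + 8 = 12 and occupies 2 bytes.
Bytes at offsets 12..13: D5 E8.
Big-endian stores the most-significant byte at the lowest address.
The bytes are already most-significant first: 0xD5E8.
Top bit is set, so as a signed 16-bit value this is 0xD5E8 − 2^16 = -10776.

-10776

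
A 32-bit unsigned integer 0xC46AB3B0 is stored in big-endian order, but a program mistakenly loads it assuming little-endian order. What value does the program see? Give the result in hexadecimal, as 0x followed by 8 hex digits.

0xB0B36AC4

Stored big-endian, the bytes at ascending addresses are C4 6A B3 B0.
Read back as little-endian, the first byte is least significant, giving 0xB0B36AC4.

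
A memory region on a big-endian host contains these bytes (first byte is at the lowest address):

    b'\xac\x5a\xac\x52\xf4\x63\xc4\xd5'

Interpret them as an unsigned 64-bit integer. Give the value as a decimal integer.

12419428394715038933

In big-endian order the high byte comes first in memory.
The bytes are already most-significant first: 0xAC5AAC52F463C4D5.
0xAC5AAC52F463C4D5 = 12419428394715038933.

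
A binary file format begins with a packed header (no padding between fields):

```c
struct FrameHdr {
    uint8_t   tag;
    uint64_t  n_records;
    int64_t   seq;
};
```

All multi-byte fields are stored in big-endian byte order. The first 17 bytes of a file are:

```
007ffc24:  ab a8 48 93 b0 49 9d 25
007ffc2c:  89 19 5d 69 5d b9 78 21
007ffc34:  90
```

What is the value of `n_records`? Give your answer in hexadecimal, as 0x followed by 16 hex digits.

`n_records` follows `tag` (1 byte), so it starts at byte offset 1 and occupies 8 bytes.
Bytes at offsets 1..8: A8 48 93 B0 49 9D 25 89.
In big-endian order the high byte comes first in memory.
The bytes are already most-significant first: 0xA84893B0499D2589.

0xA84893B0499D2589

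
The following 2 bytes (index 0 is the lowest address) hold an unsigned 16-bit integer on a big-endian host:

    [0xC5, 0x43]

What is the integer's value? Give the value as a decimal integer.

50499

Big-endian: lowest address holds the most-significant byte.
The bytes are already most-significant first: 0xC543.
0xC543 = 50499.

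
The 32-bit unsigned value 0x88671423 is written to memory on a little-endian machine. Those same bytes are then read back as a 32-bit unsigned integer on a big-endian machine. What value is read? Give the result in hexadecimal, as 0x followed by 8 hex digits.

Stored little-endian, the bytes at ascending addresses are 23 14 67 88.
Read back as big-endian, the last byte is least significant, giving 0x23146788.

0x23146788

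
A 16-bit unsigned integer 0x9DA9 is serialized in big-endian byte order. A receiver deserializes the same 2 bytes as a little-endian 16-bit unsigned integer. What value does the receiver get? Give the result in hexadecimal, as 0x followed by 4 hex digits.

0xA99D

Stored big-endian, the bytes at ascending addresses are 9D A9.
Read back as little-endian, the first byte is least significant, giving 0xA99D.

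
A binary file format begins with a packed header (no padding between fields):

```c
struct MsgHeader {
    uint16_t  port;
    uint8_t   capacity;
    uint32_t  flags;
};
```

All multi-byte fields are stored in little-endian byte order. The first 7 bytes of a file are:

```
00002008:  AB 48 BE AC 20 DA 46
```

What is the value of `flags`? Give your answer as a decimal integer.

1188700332

`flags` follows `port` (2 B), `capacity` (1 B), so it starts at offset 2 + 1 = 3 and occupies 4 bytes.
Bytes at offsets 3..6: AC 20 DA 46.
Little-endian: lowest address holds the least-significant byte.
Reassemble most-significant byte first: 46 DA 20 AC → 0x46DA20AC.
0x46DA20AC = 1188700332.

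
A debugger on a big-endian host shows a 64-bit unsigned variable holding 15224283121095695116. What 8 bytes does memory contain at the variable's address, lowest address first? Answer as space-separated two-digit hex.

15224283121095695116 in hexadecimal, padded to 64 bits, is 0xD34784D640E25B0C.
Split into bytes (most-significant first): D3 47 84 D6 40 E2 5B 0C.
Big-endian stores the most-significant byte at the lowest address.
So the memory order matches the most-significant-first order: D3 47 84 D6 40 E2 5B 0C.

D3 47 84 D6 40 E2 5B 0C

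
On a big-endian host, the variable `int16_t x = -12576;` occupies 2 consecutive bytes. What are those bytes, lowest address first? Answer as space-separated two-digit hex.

CE E0

Two's complement of -12576 in 16 bits: 12576 = 0x3120; invert → 0xCEDF; add 1 → 0xCEE0.
Split into bytes (most-significant first): CE E0.
Big-endian: lowest address holds the most-significant byte.
So the memory order matches the most-significant-first order: CE E0.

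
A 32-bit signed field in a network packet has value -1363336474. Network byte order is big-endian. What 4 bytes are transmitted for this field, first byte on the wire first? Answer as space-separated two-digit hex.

AE BD 22 E6

Two's complement of -1363336474 in 32 bits: 1363336474 = 0x5142DD1A; invert → 0xAEBD22E5; add 1 → 0xAEBD22E6.
Split into bytes (most-significant first): AE BD 22 E6.
In big-endian order the high byte comes first in memory.
So the memory order matches the most-significant-first order: AE BD 22 E6.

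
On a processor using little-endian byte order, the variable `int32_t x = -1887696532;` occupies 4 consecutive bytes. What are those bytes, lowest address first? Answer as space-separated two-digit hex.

6C 09 7C 8F

Two's complement of -1887696532 in 32 bits: 1887696532 = 0x7083F694; invert → 0x8F7C096B; add 1 → 0x8F7C096C.
Split into bytes (most-significant first): 8F 7C 09 6C.
In little-endian order the low byte comes first in memory.
So at ascending addresses the bytes are 6C 09 7C 8F.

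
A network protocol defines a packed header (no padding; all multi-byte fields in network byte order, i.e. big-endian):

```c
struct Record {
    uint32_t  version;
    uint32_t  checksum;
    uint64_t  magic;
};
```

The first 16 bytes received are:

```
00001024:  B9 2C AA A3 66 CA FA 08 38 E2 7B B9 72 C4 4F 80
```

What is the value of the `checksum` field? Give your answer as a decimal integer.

1724578312

`checksum` follows `version` (4 bytes), so it starts at byte offset 4 and occupies 4 bytes.
Bytes at offsets 4..7: 66 CA FA 08.
In big-endian order the high byte comes first in memory.
The bytes are already most-significant first: 0x66CAFA08.
0x66CAFA08 = 1724578312.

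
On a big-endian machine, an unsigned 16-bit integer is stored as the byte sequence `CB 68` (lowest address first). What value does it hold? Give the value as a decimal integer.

52072

Big-endian stores the most-significant byte at the lowest address.
The bytes are already most-significant first: 0xCB68.
0xCB68 = 52072.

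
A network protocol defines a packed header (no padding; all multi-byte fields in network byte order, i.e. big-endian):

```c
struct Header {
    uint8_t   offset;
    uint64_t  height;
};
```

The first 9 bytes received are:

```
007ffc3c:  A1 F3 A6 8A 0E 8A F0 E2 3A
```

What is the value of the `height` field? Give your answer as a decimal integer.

`height` follows `offset` (1 byte), so it starts at byte offset 1 and occupies 8 bytes.
Bytes at offsets 1..8: F3 A6 8A 0E 8A F0 E2 3A.
In big-endian order the high byte comes first in memory.
The bytes are already most-significant first: 0xF3A68A0E8AF0E23A.
0xF3A68A0E8AF0E23A = 17556871992415674938.

17556871992415674938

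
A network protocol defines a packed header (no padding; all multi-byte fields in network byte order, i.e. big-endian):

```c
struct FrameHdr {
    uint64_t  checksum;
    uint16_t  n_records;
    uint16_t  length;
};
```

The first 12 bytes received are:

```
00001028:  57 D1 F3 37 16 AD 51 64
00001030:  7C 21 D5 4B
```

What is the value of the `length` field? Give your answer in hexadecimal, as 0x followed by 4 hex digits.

`length` follows `checksum` (8 B), `n_records` (2 B), so it starts at offset 8 + 2 = 10 and occupies 2 bytes.
Bytes at offsets 10..11: D5 4B.
In big-endian order the high byte comes first in memory.
The bytes are already most-significant first: 0xD54B.

0xD54B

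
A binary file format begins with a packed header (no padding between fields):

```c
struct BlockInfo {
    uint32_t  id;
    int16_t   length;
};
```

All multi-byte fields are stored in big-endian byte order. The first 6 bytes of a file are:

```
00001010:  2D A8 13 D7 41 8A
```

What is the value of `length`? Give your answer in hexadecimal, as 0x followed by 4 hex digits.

`length` follows `id` (4 bytes), so it starts at byte offset 4 and occupies 2 bytes.
Bytes at offsets 4..5: 41 8A.
Big-endian stores the most-significant byte at the lowest address.
The bytes are already most-significant first: 0x418A.

0x418A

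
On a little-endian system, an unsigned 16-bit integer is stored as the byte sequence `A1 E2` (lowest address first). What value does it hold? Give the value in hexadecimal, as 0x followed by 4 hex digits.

Little-endian: lowest address holds the least-significant byte.
Reassemble most-significant byte first: E2 A1 → 0xE2A1.

0xE2A1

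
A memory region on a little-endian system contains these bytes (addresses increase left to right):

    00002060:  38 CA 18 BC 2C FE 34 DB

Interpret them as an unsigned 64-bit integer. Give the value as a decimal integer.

15795529261182929464

Little-endian stores the least-significant byte at the lowest address.
Reassemble most-significant byte first: DB 34 FE 2C BC 18 CA 38 → 0xDB34FE2CBC18CA38.
0xDB34FE2CBC18CA38 = 15795529261182929464.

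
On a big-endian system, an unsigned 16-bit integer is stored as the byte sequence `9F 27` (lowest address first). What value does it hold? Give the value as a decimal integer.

40743

Big-endian: lowest address holds the most-significant byte.
The bytes are already most-significant first: 0x9F27.
0x9F27 = 40743.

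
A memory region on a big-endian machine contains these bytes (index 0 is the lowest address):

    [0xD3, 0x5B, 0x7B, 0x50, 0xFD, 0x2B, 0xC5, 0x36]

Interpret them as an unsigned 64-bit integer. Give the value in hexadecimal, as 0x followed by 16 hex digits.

Big-endian: lowest address holds the most-significant byte.
The bytes are already most-significant first: 0xD35B7B50FD2BC536.

0xD35B7B50FD2BC536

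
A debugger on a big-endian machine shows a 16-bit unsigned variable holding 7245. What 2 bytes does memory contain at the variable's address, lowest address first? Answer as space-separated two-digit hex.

7245 in hexadecimal, padded to 16 bits, is 0x1C4D.
Split into bytes (most-significant first): 1C 4D.
Big-endian stores the most-significant byte at the lowest address.
So the memory order matches the most-significant-first order: 1C 4D.

1C 4D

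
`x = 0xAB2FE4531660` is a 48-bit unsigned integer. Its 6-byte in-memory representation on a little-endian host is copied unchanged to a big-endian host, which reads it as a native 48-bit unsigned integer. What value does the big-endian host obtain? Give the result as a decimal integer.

105649013010347

Stored little-endian, the bytes at ascending addresses are 60 16 53 E4 2F AB.
Read back as big-endian, the last byte is least significant, giving 0x601653E42FAB.
0x601653E42FAB = 105649013010347.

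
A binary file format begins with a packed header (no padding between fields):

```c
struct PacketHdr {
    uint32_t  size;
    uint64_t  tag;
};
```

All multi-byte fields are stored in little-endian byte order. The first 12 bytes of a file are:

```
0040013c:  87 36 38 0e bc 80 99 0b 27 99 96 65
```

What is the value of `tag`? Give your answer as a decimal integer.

7320206637314703548

`tag` follows `size` (4 bytes), so it starts at byte offset 4 and occupies 8 bytes.
Bytes at offsets 4..11: BC 80 99 0B 27 99 96 65.
In little-endian order the low byte comes first in memory.
Reassemble most-significant byte first: 65 96 99 27 0B 99 80 BC → 0x659699270B9980BC.
0x659699270B9980BC = 7320206637314703548.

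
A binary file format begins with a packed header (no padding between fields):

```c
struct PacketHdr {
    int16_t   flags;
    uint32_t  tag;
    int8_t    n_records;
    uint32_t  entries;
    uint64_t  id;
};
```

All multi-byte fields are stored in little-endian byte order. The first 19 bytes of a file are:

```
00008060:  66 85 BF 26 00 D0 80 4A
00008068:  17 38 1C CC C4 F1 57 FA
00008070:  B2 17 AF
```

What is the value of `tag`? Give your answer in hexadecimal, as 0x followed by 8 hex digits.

0xD00026BF

`tag` follows `flags` (2 bytes), so it starts at byte offset 2 and occupies 4 bytes.
Bytes at offsets 2..5: BF 26 00 D0.
In little-endian order the low byte comes first in memory.
Reassemble most-significant byte first: D0 00 26 BF → 0xD00026BF.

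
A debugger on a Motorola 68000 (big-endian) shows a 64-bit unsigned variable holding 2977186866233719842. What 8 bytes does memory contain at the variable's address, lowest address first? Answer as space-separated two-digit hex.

29 51 17 AE 57 D1 BC 22

2977186866233719842 in hexadecimal, padded to 64 bits, is 0x295117AE57D1BC22.
Split into bytes (most-significant first): 29 51 17 AE 57 D1 BC 22.
In big-endian order the high byte comes first in memory.
So the memory order matches the most-significant-first order: 29 51 17 AE 57 D1 BC 22.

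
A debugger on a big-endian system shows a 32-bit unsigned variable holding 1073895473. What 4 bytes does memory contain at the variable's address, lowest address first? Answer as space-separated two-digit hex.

40 02 58 31

1073895473 in hexadecimal, padded to 32 bits, is 0x40025831.
Split into bytes (most-significant first): 40 02 58 31.
Big-endian: lowest address holds the most-significant byte.
So the memory order matches the most-significant-first order: 40 02 58 31.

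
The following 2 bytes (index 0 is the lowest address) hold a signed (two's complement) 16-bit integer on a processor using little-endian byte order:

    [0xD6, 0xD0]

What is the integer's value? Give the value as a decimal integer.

Little-endian stores the least-significant byte at the lowest address.
Reassemble most-significant byte first: D0 D6 → 0xD0D6.
Top bit is set, so as a signed 16-bit value this is 0xD0D6 − 2^16 = -12074.

-12074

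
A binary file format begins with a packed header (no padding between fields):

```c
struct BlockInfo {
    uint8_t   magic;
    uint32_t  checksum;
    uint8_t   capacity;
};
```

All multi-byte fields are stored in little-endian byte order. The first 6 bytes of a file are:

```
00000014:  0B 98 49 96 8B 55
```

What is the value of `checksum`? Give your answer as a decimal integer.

2341882264

`checksum` follows `magic` (1 byte), so it starts at byte offset 1 and occupies 4 bytes.
Bytes at offsets 1..4: 98 49 96 8B.
Little-endian stores the least-significant byte at the lowest address.
Reassemble most-significant byte first: 8B 96 49 98 → 0x8B964998.
0x8B964998 = 2341882264.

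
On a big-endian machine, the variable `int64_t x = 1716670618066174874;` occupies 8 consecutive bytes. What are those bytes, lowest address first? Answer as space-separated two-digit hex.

17 D2 D6 D4 F2 2F 43 9A

1716670618066174874 in hexadecimal, padded to 64 bits, is 0x17D2D6D4F22F439A.
Split into bytes (most-significant first): 17 D2 D6 D4 F2 2F 43 9A.
Big-endian stores the most-significant byte at the lowest address.
So the memory order matches the most-significant-first order: 17 D2 D6 D4 F2 2F 43 9A.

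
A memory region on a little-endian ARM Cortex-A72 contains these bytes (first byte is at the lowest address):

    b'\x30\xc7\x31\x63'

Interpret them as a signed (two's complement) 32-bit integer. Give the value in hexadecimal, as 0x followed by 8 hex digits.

0x6331C730

Little-endian stores the least-significant byte at the lowest address.
Reassemble most-significant byte first: 63 31 C7 30 → 0x6331C730.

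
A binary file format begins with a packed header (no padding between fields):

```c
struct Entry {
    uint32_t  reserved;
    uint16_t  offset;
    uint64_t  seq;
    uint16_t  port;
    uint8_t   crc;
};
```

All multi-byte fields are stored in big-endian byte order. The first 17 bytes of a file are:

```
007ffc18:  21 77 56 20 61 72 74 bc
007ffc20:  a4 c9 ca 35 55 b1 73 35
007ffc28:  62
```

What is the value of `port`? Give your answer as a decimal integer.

`port` follows `reserved` (4 B), `offset` (2 B), `seq` (8 B), so it starts at offset 4 + 2 + 8 = 14 and occupies 2 bytes.
Bytes at offsets 14..15: 73 35.
In big-endian order the high byte comes first in memory.
The bytes are already most-significant first: 0x7335.
0x7335 = 29493.

29493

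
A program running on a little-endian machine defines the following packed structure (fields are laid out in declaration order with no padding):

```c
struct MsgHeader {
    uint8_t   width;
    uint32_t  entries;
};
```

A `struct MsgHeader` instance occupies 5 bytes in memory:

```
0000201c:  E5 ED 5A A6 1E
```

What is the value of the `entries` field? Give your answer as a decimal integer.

`entries` follows `width` (1 byte), so it starts at byte offset 1 and occupies 4 bytes.
Bytes at offsets 1..4: ED 5A A6 1E.
Little-endian: lowest address holds the least-significant byte.
Reassemble most-significant byte first: 1E A6 5A ED → 0x1EA65AED.
0x1EA65AED = 514218733.

514218733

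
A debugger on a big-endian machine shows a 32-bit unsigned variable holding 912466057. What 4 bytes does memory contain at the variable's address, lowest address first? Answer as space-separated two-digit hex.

912466057 in hexadecimal, padded to 32 bits, is 0x36632089.
Split into bytes (most-significant first): 36 63 20 89.
Big-endian stores the most-significant byte at the lowest address.
So the memory order matches the most-significant-first order: 36 63 20 89.

36 63 20 89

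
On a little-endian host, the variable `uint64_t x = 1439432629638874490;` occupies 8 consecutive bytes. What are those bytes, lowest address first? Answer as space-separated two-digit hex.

1439432629638874490 in hexadecimal, padded to 64 bits, is 0x13F9E459A7BB457A.
Split into bytes (most-significant first): 13 F9 E4 59 A7 BB 45 7A.
In little-endian order the low byte comes first in memory.
So at ascending addresses the bytes are 7A 45 BB A7 59 E4 F9 13.

7A 45 BB A7 59 E4 F9 13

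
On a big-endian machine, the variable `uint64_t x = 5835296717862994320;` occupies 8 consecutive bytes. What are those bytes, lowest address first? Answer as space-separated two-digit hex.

5835296717862994320 in hexadecimal, padded to 64 bits, is 0x50FB2372BB3A0190.
Split into bytes (most-significant first): 50 FB 23 72 BB 3A 01 90.
Big-endian stores the most-significant byte at the lowest address.
So the memory order matches the most-significant-first order: 50 FB 23 72 BB 3A 01 90.

50 FB 23 72 BB 3A 01 90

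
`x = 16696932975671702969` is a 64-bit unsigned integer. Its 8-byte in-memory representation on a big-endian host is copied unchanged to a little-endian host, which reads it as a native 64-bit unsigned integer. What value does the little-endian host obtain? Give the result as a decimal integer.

13399733660977772519

16696932975671702969 in 64-bit hexadecimal is 0xE7B76C13C56AF5B9.
Stored big-endian, the bytes at ascending addresses are E7 B7 6C 13 C5 6A F5 B9.
Read back as little-endian, the first byte is least significant, giving 0xB9F56AC5136CB7E7.
0xB9F56AC5136CB7E7 = 13399733660977772519.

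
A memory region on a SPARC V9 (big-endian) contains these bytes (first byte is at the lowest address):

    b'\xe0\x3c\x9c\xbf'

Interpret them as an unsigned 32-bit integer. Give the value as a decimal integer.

Big-endian stores the most-significant byte at the lowest address.
The bytes are already most-significant first: 0xE03C9CBF.
0xE03C9CBF = 3762068671.

3762068671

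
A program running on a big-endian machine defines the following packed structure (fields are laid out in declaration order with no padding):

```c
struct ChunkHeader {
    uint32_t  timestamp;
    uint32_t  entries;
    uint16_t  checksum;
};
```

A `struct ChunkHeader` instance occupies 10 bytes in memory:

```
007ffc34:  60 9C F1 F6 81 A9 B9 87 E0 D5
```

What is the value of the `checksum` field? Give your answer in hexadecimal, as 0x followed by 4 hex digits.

`checksum` follows `timestamp` (4 B), `entries` (4 B), so it starts at offset 4 + 4 = 8 and occupies 2 bytes.
Bytes at offsets 8..9: E0 D5.
Big-endian stores the most-significant byte at the lowest address.
The bytes are already most-significant first: 0xE0D5.

0xE0D5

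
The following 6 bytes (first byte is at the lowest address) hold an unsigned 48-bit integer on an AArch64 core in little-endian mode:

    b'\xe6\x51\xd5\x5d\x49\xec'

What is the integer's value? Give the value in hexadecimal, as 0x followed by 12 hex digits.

0xEC495DD551E6

Little-endian: lowest address holds the least-significant byte.
Reassemble most-significant byte first: EC 49 5D D5 51 E6 → 0xEC495DD551E6.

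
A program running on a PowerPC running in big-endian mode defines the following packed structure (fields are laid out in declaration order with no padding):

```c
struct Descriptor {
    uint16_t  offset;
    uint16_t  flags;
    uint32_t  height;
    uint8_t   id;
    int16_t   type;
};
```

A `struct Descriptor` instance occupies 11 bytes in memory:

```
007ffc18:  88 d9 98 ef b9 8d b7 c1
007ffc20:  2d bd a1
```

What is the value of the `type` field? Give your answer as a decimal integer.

`type` follows `offset` (2 B), `flags` (2 B), `height` (4 B), `id` (1 B), so it starts at offset 2 + 2 + 4 + 1 = 9 and occupies 2 bytes.
Bytes at offsets 9..10: BD A1.
In big-endian order the high byte comes first in memory.
The bytes are already most-significant first: 0xBDA1.
Top bit is set, so as a signed 16-bit value this is 0xBDA1 − 2^16 = -16991.

-16991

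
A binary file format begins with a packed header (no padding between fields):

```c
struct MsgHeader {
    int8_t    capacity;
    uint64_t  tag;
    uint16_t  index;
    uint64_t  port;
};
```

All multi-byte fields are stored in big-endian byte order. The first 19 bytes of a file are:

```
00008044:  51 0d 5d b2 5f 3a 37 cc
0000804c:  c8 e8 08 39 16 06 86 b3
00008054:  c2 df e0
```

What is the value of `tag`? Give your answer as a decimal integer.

963122017395526856

`tag` follows `capacity` (1 byte), so it starts at byte offset 1 and occupies 8 bytes.
Bytes at offsets 1..8: 0D 5D B2 5F 3A 37 CC C8.
Big-endian: lowest address holds the most-significant byte.
The bytes are already most-significant first: 0x0D5DB25F3A37CCC8.
0x0D5DB25F3A37CCC8 = 963122017395526856.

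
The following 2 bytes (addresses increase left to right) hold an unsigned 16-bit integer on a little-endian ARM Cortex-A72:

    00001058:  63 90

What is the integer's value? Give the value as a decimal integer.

36963

In little-endian order the low byte comes first in memory.
Reassemble most-significant byte first: 90 63 → 0x9063.
0x9063 = 36963.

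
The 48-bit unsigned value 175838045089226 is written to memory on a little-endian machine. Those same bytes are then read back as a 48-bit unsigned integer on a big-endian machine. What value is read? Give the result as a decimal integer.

175838045089226 in 48-bit hexadecimal is 0x9FEC7C372DCA.
Stored little-endian, the bytes at ascending addresses are CA 2D 37 7C EC 9F.
Read back as big-endian, the last byte is least significant, giving 0xCA2D377CEC9F.
0xCA2D377CEC9F = 222295553272991.

222295553272991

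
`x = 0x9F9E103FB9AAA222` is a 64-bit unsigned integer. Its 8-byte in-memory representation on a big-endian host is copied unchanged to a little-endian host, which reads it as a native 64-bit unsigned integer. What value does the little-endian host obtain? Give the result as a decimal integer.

2495744856120401567

Stored big-endian, the bytes at ascending addresses are 9F 9E 10 3F B9 AA A2 22.
Read back as little-endian, the first byte is least significant, giving 0x22A2AAB93F109E9F.
0x22A2AAB93F109E9F = 2495744856120401567.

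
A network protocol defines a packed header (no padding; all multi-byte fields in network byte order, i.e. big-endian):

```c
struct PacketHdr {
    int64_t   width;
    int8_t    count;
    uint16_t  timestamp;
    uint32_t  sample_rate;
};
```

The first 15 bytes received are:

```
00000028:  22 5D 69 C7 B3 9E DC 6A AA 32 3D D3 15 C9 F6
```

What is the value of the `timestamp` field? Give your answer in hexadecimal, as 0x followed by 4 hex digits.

0x323D

`timestamp` follows `width` (8 B), `count` (1 B), so it starts at offset 8 + 1 = 9 and occupies 2 bytes.
Bytes at offsets 9..10: 32 3D.
In big-endian order the high byte comes first in memory.
The bytes are already most-significant first: 0x323D.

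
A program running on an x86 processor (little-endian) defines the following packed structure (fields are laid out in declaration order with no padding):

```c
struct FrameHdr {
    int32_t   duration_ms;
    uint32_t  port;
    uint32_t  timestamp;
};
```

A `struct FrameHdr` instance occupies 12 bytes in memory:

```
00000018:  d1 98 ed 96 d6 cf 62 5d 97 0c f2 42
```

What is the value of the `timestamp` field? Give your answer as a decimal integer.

`timestamp` follows `duration_ms` (4 B), `port` (4 B), so it starts at offset 4 + 4 = 8 and occupies 4 bytes.
Bytes at offsets 8..11: 97 0C F2 42.
Little-endian stores the least-significant byte at the lowest address.
Reassemble most-significant byte first: 42 F2 0C 97 → 0x42F20C97.
0x42F20C97 = 1123159191.

1123159191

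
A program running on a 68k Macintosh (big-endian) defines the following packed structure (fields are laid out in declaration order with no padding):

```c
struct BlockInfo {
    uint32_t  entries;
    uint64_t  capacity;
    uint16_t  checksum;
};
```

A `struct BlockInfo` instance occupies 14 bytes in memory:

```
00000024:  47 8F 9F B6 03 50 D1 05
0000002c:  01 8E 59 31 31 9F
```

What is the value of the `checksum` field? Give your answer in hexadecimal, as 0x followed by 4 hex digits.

`checksum` follows `entries` (4 B), `capacity` (8 B), so it starts at offset 4 + 8 = 12 and occupies 2 bytes.
Bytes at offsets 12..13: 31 9F.
Big-endian stores the most-significant byte at the lowest address.
The bytes are already most-significant first: 0x319F.

0x319F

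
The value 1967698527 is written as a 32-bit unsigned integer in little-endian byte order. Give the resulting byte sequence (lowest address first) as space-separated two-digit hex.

5F B2 48 75

1967698527 in hexadecimal, padded to 32 bits, is 0x7548B25F.
Split into bytes (most-significant first): 75 48 B2 5F.
In little-endian order the low byte comes first in memory.
So at ascending addresses the bytes are 5F B2 48 75.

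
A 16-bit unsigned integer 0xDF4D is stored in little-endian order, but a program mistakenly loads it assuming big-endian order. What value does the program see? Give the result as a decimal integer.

Stored little-endian, the bytes at ascending addresses are 4D DF.
Read back as big-endian, the last byte is least significant, giving 0x4DDF.
0x4DDF = 19935.

19935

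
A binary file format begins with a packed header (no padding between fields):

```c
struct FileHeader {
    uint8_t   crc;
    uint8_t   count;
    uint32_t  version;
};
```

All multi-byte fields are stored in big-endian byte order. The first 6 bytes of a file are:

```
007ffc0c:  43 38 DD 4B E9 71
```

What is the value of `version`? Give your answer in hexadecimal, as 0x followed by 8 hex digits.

0xDD4BE971

`version` follows `crc` (1 B), `count` (1 B), so it starts at offset 1 + 1 = 2 and occupies 4 bytes.
Bytes at offsets 2..5: DD 4B E9 71.
Big-endian: lowest address holds the most-significant byte.
The bytes are already most-significant first: 0xDD4BE971.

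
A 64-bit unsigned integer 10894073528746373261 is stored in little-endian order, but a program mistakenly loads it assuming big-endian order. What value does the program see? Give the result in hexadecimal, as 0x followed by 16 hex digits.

10894073528746373261 in 64-bit hexadecimal is 0x972F8627B5E9F08D.
Stored little-endian, the bytes at ascending addresses are 8D F0 E9 B5 27 86 2F 97.
Read back as big-endian, the last byte is least significant, giving 0x8DF0E9B527862F97.

0x8DF0E9B527862F97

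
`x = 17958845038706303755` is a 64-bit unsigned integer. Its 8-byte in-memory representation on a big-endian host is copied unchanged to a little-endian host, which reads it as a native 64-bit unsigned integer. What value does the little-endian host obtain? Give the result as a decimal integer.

802591417865222905

17958845038706303755 in 64-bit hexadecimal is 0xF93AA269A460230B.
Stored big-endian, the bytes at ascending addresses are F9 3A A2 69 A4 60 23 0B.
Read back as little-endian, the first byte is least significant, giving 0x0B2360A469A23AF9.
0x0B2360A469A23AF9 = 802591417865222905.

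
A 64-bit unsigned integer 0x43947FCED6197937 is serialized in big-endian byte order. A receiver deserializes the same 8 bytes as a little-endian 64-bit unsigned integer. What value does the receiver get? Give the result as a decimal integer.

3997254554646189123

Stored big-endian, the bytes at ascending addresses are 43 94 7F CE D6 19 79 37.
Read back as little-endian, the first byte is least significant, giving 0x377919D6CE7F9443.
0x377919D6CE7F9443 = 3997254554646189123.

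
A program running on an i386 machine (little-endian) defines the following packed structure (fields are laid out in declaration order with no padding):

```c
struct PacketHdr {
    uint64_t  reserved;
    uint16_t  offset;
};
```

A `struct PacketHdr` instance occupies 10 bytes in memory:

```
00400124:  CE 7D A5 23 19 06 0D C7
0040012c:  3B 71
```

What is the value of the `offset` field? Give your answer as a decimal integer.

`offset` follows `reserved` (8 bytes), so it starts at byte offset 8 and occupies 2 bytes.
Bytes at offsets 8..9: 3B 71.
Little-endian stores the least-significant byte at the lowest address.
Reassemble most-significant byte first: 71 3B → 0x713B.
0x713B = 28987.

28987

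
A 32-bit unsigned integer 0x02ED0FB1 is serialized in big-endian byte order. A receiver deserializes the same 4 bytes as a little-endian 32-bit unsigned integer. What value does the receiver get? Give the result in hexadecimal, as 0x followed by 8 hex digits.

0xB10FED02

Stored big-endian, the bytes at ascending addresses are 02 ED 0F B1.
Read back as little-endian, the first byte is least significant, giving 0xB10FED02.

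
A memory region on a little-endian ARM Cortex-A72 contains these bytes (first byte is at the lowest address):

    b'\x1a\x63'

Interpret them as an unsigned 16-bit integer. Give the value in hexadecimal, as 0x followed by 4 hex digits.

0x631A

Little-endian: lowest address holds the least-significant byte.
Reassemble most-significant byte first: 63 1A → 0x631A.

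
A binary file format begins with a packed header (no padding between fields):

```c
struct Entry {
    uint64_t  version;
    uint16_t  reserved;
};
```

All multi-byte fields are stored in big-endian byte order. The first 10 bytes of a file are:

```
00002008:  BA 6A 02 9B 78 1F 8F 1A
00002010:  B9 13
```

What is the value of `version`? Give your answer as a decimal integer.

13432551705344446234

`version` is the first field, at byte offset 0, occupying 8 bytes.
Bytes at offsets 0..7: BA 6A 02 9B 78 1F 8F 1A.
Big-endian stores the most-significant byte at the lowest address.
The bytes are already most-significant first: 0xBA6A029B781F8F1A.
0xBA6A029B781F8F1A = 13432551705344446234.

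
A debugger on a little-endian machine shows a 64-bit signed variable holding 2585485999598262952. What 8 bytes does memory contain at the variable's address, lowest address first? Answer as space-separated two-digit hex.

2585485999598262952 in hexadecimal, padded to 64 bits, is 0x23E17DD171CCDAA8.
Split into bytes (most-significant first): 23 E1 7D D1 71 CC DA A8.
Little-endian: lowest address holds the least-significant byte.
So at ascending addresses the bytes are A8 DA CC 71 D1 7D E1 23.

A8 DA CC 71 D1 7D E1 23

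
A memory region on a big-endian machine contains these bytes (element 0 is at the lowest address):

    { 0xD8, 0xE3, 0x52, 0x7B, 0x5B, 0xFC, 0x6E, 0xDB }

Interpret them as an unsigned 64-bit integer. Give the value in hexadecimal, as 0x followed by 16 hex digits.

0xD8E3527B5BFC6EDB

Big-endian: lowest address holds the most-significant byte.
The bytes are already most-significant first: 0xD8E3527B5BFC6EDB.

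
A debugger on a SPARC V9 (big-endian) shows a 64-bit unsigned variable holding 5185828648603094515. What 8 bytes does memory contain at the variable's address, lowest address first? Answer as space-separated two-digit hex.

47 F7 C3 AE 22 08 0D F3

5185828648603094515 in hexadecimal, padded to 64 bits, is 0x47F7C3AE22080DF3.
Split into bytes (most-significant first): 47 F7 C3 AE 22 08 0D F3.
Big-endian stores the most-significant byte at the lowest address.
So the memory order matches the most-significant-first order: 47 F7 C3 AE 22 08 0D F3.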